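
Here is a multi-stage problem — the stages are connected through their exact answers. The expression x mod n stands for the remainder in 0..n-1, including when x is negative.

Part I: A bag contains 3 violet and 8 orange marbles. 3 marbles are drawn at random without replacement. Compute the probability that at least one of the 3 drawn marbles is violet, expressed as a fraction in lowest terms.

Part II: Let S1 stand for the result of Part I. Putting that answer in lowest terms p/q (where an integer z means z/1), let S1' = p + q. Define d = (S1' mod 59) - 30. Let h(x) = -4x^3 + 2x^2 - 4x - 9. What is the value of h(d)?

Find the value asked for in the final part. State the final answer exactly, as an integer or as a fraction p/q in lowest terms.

Part I: total draws C(11,3) = 165; complement C(8,3) = 56; favorable 165 - 56 = 109; P = 109/165; answer 109/165
Part II: S1 = 109/165; threaded value p + q = 274; d = 8; -4*(8)^3 + 2*(8)^2 - 4*(8)^1 - 9 = (-2048) + (128) + (-32) + (-9) = -1961; answer -1961

-1961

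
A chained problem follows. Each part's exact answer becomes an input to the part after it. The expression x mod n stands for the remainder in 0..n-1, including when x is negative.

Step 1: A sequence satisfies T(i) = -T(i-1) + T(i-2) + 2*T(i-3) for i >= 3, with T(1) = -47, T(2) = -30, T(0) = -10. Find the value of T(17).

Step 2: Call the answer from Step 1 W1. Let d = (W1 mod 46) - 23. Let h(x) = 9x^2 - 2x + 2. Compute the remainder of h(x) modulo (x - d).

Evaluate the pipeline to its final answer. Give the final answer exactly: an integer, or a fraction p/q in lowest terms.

429

Step 1: T(3) = -1*(-30) + 1*(-47) + 2*(-10) = -37; iterating: T(3)=-37, T(4)=-87, T(5)=-10, T(6)=-151, T(7)=-33, T(8)=-138, T(9)=-197, T(10)=-7, T(11)=-466, T(12)=65, T(13)=-545, T(14)=-322, T(15)=-93, T(16)=-1319, T(17)=582; answer 582
Step 2: W1 = 582; d = 7; remainder = value at the root: 9*(7)^2 - 2*(7)^1 + 2 = (441) + (-14) + (2) = 429; answer 429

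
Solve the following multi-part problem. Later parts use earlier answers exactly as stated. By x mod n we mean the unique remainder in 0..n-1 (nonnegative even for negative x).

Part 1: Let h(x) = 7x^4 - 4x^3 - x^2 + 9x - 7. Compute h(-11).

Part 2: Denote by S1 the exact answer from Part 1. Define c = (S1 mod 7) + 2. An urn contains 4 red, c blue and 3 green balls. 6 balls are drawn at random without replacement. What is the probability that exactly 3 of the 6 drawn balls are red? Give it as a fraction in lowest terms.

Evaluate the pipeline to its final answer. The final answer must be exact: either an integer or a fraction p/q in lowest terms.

8/21

Part 1: 7*(-11)^4 - 4*(-11)^3 - 1*(-11)^2 + 9*(-11)^1 - 7 = (102487) + (5324) + (-121) + (-99) + (-7) = 107584; answer 107584
Part 2: S1 = 107584; c = 3; total draws C(10,6) = 210; favorable C(4,3)*C(6,3) = 80; P = 8/21; answer 8/21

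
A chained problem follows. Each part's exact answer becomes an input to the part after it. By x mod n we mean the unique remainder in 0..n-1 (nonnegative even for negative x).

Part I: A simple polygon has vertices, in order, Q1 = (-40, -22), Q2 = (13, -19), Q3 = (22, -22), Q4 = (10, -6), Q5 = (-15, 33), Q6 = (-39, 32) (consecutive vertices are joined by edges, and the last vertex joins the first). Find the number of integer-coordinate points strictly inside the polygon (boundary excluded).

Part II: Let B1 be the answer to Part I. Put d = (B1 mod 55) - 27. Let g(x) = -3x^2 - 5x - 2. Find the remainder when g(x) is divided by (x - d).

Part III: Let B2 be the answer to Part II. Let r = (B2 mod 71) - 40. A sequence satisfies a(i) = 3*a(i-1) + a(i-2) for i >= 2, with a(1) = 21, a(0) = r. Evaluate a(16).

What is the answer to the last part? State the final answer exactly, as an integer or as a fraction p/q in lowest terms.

Part I: cross terms: (-40*-19 - 13*-22)=1046, (13*-22 - 22*-19)=132, (22*-6 - 10*-22)=88, (10*33 - -15*-6)=240, (-15*32 - -39*33)=807, (-39*-22 - -40*32)=2138; twice the area = |4451| = 4451; area = 4451/2; boundary points = 1 + 3 + 4 + 1 + 1 + 1 = 11; strictly interior points = area - boundary/2 + 1 = 2221; answer 2221
Part II: B1 = 2221; d = -6; remainder = value at the root: -3*(-6)^2 - 5*(-6)^1 - 2 = (-108) + (30) + (-2) = -80; answer -80
Part III: B2 = -80; r = 22; a(2) = 3*(21) + 1*(22) = 85; iterating: a(2)=85, a(3)=276, a(4)=913, a(5)=3015, a(6)=9958, a(7)=32889, a(8)=108625, a(9)=358764, a(10)=1184917, a(11)=3913515, a(12)=12925462, a(13)=42689901, a(14)=140995165, a(15)=465675396, a(16)=1538021353; answer 1538021353

1538021353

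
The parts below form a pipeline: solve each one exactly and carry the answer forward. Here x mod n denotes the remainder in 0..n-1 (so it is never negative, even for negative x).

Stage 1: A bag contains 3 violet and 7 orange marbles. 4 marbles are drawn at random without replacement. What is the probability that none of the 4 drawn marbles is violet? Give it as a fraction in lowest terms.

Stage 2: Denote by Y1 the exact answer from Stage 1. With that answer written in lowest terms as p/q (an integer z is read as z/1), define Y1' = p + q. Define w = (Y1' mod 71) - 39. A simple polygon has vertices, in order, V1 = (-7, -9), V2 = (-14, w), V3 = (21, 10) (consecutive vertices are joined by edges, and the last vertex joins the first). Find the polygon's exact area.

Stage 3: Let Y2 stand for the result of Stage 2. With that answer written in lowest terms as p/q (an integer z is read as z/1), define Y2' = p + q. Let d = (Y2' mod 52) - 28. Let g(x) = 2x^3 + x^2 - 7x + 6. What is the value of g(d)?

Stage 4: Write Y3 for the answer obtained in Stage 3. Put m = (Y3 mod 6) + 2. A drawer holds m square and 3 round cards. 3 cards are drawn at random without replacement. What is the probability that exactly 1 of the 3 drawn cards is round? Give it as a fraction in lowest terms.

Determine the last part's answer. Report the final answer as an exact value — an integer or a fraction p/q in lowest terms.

3/10

Stage 1: total draws C(10,4) = 210; favorable C(7,4) = 35; P = 1/6; answer 1/6
Stage 2: Y1 = 1/6; threaded value p + q = 7; w = -32; cross terms: (-7*-32 - -14*-9)=98, (-14*10 - 21*-32)=532, (21*-9 - -7*10)=-119; twice the area = |511| = 511; area = 511/2; answer 511/2
Stage 3: Y2 = 511/2; threaded value p + q = 513; d = 17; 2*(17)^3 + 1*(17)^2 - 7*(17)^1 + 6 = (9826) + (289) + (-119) + (6) = 10002; answer 10002
Stage 4: Y3 = 10002; m = 2; total draws C(5,3) = 10; favorable C(3,1)*C(2,2) = 3; P = 3/10; answer 3/10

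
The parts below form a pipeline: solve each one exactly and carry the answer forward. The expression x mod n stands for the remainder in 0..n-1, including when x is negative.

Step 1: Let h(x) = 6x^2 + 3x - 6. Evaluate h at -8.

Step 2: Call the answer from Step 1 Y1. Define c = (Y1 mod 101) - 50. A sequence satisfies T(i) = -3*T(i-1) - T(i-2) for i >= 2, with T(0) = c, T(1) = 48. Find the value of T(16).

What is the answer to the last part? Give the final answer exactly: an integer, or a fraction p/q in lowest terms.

Step 1: 6*(-8)^2 + 3*(-8)^1 - 6 = (384) + (-24) + (-6) = 354; answer 354
Step 2: Y1 = 354; c = 1; T(2) = -3*(48) - 1*(1) = -145; iterating: T(2)=-145, T(3)=387, T(4)=-1016, T(5)=2661, T(6)=-6967, T(7)=18240, T(8)=-47753, T(9)=125019, T(10)=-327304, T(11)=856893, T(12)=-2243375, T(13)=5873232, T(14)=-15376321, T(15)=40255731, T(16)=-105390872; answer -105390872

-105390872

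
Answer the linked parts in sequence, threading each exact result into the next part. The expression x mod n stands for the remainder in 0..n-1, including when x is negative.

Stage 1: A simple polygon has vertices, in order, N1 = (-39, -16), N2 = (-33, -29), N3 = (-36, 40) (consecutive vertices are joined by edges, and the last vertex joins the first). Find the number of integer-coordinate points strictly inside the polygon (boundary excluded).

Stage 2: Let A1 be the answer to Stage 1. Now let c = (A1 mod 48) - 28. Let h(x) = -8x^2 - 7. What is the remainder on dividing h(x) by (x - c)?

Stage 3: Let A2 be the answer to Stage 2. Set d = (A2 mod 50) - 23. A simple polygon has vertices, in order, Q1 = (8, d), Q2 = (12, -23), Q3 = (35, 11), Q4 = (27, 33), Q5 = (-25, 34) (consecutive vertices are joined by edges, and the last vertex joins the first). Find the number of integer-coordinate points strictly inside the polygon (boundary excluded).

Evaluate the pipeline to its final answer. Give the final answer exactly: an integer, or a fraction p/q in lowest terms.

Stage 1: cross terms: (-39*-29 - -33*-16)=603, (-33*40 - -36*-29)=-2364, (-36*-16 - -39*40)=2136; twice the area = |375| = 375; area = 375/2; boundary points = 1 + 3 + 1 = 5; strictly interior points = area - boundary/2 + 1 = 186; answer 186
Stage 2: A1 = 186; c = 14; remainder = value at the root: -8*(14)^2 - 7 = (-1568) + (-7) = -1575; answer -1575
Stage 3: A2 = -1575; d = 2; cross terms: (8*-23 - 12*2)=-208, (12*11 - 35*-23)=937, (35*33 - 27*11)=858, (27*34 - -25*33)=1743, (-25*2 - 8*34)=-322; twice the area = |3008| = 3008; area = 1504; boundary points = 1 + 1 + 2 + 1 + 1 = 6; strictly interior points = area - boundary/2 + 1 = 1502; answer 1502

1502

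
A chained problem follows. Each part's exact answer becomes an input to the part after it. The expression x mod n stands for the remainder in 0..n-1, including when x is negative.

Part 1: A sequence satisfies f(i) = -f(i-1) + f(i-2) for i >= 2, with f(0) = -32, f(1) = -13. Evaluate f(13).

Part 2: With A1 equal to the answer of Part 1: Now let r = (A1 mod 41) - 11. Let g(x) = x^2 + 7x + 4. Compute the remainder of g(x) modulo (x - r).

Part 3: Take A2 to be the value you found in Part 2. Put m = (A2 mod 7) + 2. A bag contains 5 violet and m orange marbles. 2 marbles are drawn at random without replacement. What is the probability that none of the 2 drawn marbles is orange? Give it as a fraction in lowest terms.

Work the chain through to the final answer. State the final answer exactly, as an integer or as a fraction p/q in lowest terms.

5/39

Part 1: f(2) = -1*(-13) + 1*(-32) = -19; iterating: f(2)=-19, f(3)=6, f(4)=-25, f(5)=31, f(6)=-56, f(7)=87, f(8)=-143, f(9)=230, f(10)=-373, f(11)=603, f(12)=-976, f(13)=1579; answer 1579
Part 2: A1 = 1579; r = 10; remainder = value at the root: 1*(10)^2 + 7*(10)^1 + 4 = (100) + (70) + (4) = 174; answer 174
Part 3: A2 = 174; m = 8; total draws C(13,2) = 78; favorable C(5,2) = 10; P = 5/39; answer 5/39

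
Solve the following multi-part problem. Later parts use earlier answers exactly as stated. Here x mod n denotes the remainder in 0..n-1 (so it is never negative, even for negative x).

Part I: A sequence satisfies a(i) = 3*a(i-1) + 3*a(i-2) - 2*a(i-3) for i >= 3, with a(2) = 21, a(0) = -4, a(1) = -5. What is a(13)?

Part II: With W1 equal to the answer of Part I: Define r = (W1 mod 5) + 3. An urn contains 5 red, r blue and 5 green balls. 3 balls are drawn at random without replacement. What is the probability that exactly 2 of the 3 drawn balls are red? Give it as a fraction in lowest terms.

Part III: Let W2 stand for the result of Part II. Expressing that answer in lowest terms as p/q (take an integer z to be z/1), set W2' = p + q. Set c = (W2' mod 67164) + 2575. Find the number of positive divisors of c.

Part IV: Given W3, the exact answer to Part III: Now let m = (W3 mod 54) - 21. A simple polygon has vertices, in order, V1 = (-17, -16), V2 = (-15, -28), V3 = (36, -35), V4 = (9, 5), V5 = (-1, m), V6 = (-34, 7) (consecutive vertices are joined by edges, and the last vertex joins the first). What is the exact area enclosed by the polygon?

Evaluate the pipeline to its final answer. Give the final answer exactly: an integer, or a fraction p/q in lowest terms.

1183

Part I: a(3) = 3*(21) + 3*(-5) - 2*(-4) = 56; iterating: a(3)=56, a(4)=241, a(5)=849, a(6)=3158, a(7)=11539, a(8)=42393, a(9)=155480, a(10)=570541, a(11)=2093277, a(12)=7680494, a(13)=28180231; answer 28180231
Part II: W1 = 28180231; r = 4; total draws C(14,3) = 364; favorable C(5,2)*C(9,1) = 90; P = 45/182; answer 45/182
Part III: W2 = 45/182; threaded value p + q = 227; c = 2802; 2802 = 2 * 3 * 467; number of divisors = (1+1) * (1+1) * (1+1) = 8; answer 8
Part IV: W3 = 8; m = -13; cross terms: (-17*-28 - -15*-16)=236, (-15*-35 - 36*-28)=1533, (36*5 - 9*-35)=495, (9*-13 - -1*5)=-112, (-1*7 - -34*-13)=-449, (-34*-16 - -17*7)=663; twice the area = |2366| = 2366; area = 1183; answer 1183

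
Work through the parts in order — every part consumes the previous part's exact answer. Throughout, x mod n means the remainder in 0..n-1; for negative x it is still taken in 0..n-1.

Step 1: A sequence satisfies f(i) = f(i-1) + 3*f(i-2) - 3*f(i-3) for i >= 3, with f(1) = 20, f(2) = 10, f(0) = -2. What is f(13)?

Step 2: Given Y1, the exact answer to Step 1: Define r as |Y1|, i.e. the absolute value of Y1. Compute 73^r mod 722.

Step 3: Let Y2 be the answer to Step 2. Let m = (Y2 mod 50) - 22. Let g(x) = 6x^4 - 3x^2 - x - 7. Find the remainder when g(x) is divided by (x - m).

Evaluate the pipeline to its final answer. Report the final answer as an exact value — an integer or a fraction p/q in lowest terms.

3663

Step 1: f(3) = 1*(10) + 3*(20) - 3*(-2) = 76; iterating: f(3)=76, f(4)=46, f(5)=244, f(6)=154, f(7)=748, f(8)=478, f(9)=2260, f(10)=1450, f(11)=6796, f(12)=4366, f(13)=20404; answer 20404
Step 2: Y1 = 20404; r = 20404; squarings mod 722: 73^1=73, 73^2=275, 73^4=537, 73^8=291, 73^16=207, 73^32=251, 73^64=187, 73^128=313, 73^256=499, 73^512=633, 73^1024=701, 73^2048=441, 73^4096=263, 73^8192=579, 73^16384=233; 73^20404 = 73^4 * 73^16 * 73^32 * 73^128 * 73^256 * 73^512 * 73^1024 * 73^2048 * 73^16384 = 377 (mod 722); answer 377
Step 3: Y2 = 377; m = 5; remainder = value at the root: 6*(5)^4 - 3*(5)^2 - 1*(5)^1 - 7 = (3750) + (-75) + (-5) + (-7) = 3663; answer 3663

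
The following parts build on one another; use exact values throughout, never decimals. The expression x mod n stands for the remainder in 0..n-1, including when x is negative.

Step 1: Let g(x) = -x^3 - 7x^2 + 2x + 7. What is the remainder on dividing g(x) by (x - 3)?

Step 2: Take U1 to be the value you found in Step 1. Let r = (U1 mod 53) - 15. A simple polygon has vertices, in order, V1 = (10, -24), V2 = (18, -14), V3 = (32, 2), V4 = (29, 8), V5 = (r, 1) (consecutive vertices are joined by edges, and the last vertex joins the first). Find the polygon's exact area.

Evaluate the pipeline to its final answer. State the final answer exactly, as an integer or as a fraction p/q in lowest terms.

Step 1: remainder = value at the root: -1*(3)^3 - 7*(3)^2 + 2*(3)^1 + 7 = (-27) + (-63) + (6) + (7) = -77; answer -77
Step 2: U1 = -77; r = 14; cross terms: (10*-14 - 18*-24)=292, (18*2 - 32*-14)=484, (32*8 - 29*2)=198, (29*1 - 14*8)=-83, (14*-24 - 10*1)=-346; twice the area = |545| = 545; area = 545/2; answer 545/2

545/2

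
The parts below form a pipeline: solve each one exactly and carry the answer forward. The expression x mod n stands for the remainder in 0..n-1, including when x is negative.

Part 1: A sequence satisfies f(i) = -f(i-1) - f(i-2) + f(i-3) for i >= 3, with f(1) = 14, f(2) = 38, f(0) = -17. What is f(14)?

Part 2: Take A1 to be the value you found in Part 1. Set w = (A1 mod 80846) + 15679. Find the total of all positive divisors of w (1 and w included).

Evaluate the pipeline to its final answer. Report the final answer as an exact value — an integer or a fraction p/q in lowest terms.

97020

Part 1: f(3) = -1*(38) - 1*(14) + 1*(-17) = -69; iterating: f(3)=-69, f(4)=45, f(5)=62, f(6)=-176, f(7)=159, f(8)=79, f(9)=-414, f(10)=494, f(11)=-1, f(12)=-907, f(13)=1402, f(14)=-496; answer -496
Part 2: A1 = -496; w = 96029; 96029 = 109 * 881; sigma = (1 + 109) * (1 + 881) = 110 * 882 = 97020; answer 97020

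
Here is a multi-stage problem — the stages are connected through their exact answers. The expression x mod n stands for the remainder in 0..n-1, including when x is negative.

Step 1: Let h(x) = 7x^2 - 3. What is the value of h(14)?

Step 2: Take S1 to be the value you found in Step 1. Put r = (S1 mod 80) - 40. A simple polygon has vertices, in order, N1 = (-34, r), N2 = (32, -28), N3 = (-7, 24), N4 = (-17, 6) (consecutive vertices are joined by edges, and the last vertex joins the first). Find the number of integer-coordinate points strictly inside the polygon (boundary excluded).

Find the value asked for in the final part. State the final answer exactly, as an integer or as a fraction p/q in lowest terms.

Step 1: 7*(14)^2 - 3 = (1372) + (-3) = 1369; answer 1369
Step 2: S1 = 1369; r = -31; cross terms: (-34*-28 - 32*-31)=1944, (32*24 - -7*-28)=572, (-7*6 - -17*24)=366, (-17*-31 - -34*6)=731; twice the area = |3613| = 3613; area = 3613/2; boundary points = 3 + 13 + 2 + 1 = 19; strictly interior points = area - boundary/2 + 1 = 1798; answer 1798

1798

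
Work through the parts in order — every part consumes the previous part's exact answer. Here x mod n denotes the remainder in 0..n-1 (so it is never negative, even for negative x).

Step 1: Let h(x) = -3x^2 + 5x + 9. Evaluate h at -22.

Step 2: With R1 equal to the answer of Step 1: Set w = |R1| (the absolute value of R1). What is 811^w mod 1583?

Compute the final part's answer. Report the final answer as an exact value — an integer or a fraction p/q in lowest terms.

402

Step 1: -3*(-22)^2 + 5*(-22)^1 + 9 = (-1452) + (-110) + (9) = -1553; answer -1553
Step 2: R1 = -1553; w = 1553; squarings mod 1583: 811^1=811, 811^2=776, 811^4=636, 811^8=831, 811^16=373, 811^32=1408, 811^64=548, 811^128=1117, 811^256=285, 811^512=492, 811^1024=1448; 811^1553 = 811^1 * 811^16 * 811^512 * 811^1024 = 402 (mod 1583); answer 402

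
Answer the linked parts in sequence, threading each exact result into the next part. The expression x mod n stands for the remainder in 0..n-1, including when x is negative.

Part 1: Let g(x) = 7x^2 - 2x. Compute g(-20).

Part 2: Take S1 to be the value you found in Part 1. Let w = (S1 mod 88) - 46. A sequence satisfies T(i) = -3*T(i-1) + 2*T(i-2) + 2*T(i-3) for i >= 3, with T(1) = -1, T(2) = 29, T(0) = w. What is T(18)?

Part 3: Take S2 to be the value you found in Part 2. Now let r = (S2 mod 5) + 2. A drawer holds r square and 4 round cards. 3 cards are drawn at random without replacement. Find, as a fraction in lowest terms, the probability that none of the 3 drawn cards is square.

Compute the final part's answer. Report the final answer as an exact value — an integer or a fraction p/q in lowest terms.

1/21

Part 1: 7*(-20)^2 - 2*(-20)^1 = (2800) + (40) = 2840; answer 2840
Part 2: S1 = 2840; w = -22; T(3) = -3*(29) + 2*(-1) + 2*(-22) = -133; iterating: T(3)=-133, T(4)=455, T(5)=-1573, T(6)=5363, T(7)=-18325, T(8)=62555, T(9)=-213589, T(10)=729227, T(11)=-2489749, T(12)=8500523, T(13)=-29022613, T(14)=99089387, T(15)=-338312341, T(16)=1155070571, T(17)=-3943657621, T(18)=13464489323; answer 13464489323
Part 3: S2 = 13464489323; r = 5; total draws C(9,3) = 84; favorable C(4,3) = 4; P = 1/21; answer 1/21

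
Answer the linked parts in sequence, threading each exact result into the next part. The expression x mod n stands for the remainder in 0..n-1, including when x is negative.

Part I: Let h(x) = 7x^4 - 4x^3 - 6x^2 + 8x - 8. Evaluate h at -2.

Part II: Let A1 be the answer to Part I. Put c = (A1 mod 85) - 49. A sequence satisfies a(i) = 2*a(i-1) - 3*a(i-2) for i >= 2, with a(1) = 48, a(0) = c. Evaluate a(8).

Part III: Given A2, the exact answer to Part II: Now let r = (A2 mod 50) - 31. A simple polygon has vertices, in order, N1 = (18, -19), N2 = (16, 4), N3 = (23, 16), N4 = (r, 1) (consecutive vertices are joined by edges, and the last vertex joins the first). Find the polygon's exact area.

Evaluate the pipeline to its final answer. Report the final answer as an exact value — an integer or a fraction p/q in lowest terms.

Part I: 7*(-2)^4 - 4*(-2)^3 - 6*(-2)^2 + 8*(-2)^1 - 8 = (112) + (32) + (-24) + (-16) + (-8) = 96; answer 96
Part II: A1 = 96; c = -38; a(2) = 2*(48) - 3*(-38) = 210; iterating: a(2)=210, a(3)=276, a(4)=-78, a(5)=-984, a(6)=-1734, a(7)=-516, a(8)=4170; answer 4170
Part III: A2 = 4170; r = -11; cross terms: (18*4 - 16*-19)=376, (16*16 - 23*4)=164, (23*1 - -11*16)=199, (-11*-19 - 18*1)=191; twice the area = |930| = 930; area = 465; answer 465

465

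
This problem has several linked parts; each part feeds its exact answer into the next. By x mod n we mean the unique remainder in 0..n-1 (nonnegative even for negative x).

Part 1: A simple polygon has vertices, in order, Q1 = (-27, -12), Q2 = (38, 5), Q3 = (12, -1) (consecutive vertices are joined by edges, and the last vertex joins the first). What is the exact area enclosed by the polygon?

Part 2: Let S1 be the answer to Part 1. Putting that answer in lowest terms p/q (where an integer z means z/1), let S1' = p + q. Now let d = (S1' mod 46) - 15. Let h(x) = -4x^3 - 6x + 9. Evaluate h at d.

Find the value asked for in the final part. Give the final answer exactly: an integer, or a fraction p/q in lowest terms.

-6975

Part 1: cross terms: (-27*5 - 38*-12)=321, (38*-1 - 12*5)=-98, (12*-12 - -27*-1)=-171; twice the area = |52| = 52; area = 26; answer 26
Part 2: S1 = 26; threaded value p + q = 27; d = 12; -4*(12)^3 - 6*(12)^1 + 9 = (-6912) + (-72) + (9) = -6975; answer -6975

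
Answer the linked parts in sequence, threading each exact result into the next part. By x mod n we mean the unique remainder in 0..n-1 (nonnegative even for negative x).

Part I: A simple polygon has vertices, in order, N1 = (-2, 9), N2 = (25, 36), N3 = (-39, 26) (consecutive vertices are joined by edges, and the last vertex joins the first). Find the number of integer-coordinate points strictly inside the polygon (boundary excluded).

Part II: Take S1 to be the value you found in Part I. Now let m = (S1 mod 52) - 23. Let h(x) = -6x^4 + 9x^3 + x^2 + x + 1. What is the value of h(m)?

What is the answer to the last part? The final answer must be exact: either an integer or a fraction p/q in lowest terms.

Part I: cross terms: (-2*36 - 25*9)=-297, (25*26 - -39*36)=2054, (-39*9 - -2*26)=-299; twice the area = |1458| = 1458; area = 729; boundary points = 27 + 2 + 1 = 30; strictly interior points = area - boundary/2 + 1 = 715; answer 715
Part II: S1 = 715; m = 16; -6*(16)^4 + 9*(16)^3 + 1*(16)^2 + 1*(16)^1 + 1 = (-393216) + (36864) + (256) + (16) + (1) = -356079; answer -356079

-356079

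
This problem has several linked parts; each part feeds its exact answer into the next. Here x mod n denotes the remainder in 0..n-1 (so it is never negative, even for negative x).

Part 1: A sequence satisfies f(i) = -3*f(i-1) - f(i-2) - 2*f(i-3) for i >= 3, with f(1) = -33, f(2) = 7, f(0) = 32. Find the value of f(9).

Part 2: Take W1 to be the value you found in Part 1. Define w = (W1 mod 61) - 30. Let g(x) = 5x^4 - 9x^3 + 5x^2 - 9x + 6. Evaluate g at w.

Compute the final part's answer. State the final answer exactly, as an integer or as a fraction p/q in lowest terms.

291958

Part 1: f(3) = -3*(7) - 1*(-33) - 2*(32) = -52; iterating: f(3)=-52, f(4)=215, f(5)=-607, f(6)=1710, f(7)=-4953, f(8)=14363, f(9)=-41556; answer -41556
Part 2: W1 = -41556; w = 16; 5*(16)^4 - 9*(16)^3 + 5*(16)^2 - 9*(16)^1 + 6 = (327680) + (-36864) + (1280) + (-144) + (6) = 291958; answer 291958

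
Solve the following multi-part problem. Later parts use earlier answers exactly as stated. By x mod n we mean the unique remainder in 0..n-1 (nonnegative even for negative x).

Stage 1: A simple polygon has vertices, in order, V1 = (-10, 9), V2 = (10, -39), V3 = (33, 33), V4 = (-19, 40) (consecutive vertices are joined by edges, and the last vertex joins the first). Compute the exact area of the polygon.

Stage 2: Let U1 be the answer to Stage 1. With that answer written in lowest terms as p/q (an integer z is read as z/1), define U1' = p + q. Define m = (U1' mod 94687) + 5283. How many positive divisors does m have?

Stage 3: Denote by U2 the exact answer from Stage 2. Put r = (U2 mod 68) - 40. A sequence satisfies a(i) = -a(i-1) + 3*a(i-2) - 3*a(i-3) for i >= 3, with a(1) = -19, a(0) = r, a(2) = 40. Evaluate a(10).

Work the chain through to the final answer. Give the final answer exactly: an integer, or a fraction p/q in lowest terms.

Stage 1: cross terms: (-10*-39 - 10*9)=300, (10*33 - 33*-39)=1617, (33*40 - -19*33)=1947, (-19*9 - -10*40)=229; twice the area = |4093| = 4093; area = 4093/2; answer 4093/2
Stage 2: U1 = 4093/2; threaded value p + q = 4095; m = 9378; 9378 = 2 * 3^2 * 521; number of divisors = (1+1) * (2+1) * (1+1) = 12; answer 12
Stage 3: U2 = 12; r = -28; a(3) = -1*(40) + 3*(-19) - 3*(-28) = -13; iterating: a(3)=-13, a(4)=190, a(5)=-349, a(6)=958, a(7)=-2575, a(8)=6496, a(9)=-17095, a(10)=44308; answer 44308

44308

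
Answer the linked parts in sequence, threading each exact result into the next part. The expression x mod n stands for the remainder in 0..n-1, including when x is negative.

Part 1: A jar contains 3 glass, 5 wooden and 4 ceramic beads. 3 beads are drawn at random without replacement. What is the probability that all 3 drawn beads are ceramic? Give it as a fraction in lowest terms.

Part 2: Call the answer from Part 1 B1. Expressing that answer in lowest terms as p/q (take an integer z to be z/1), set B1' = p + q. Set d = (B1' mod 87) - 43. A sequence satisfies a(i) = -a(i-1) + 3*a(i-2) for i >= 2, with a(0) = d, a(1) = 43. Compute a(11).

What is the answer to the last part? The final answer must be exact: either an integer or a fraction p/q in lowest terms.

70168

Part 1: total draws C(12,3) = 220; favorable C(4,3) = 4; P = 1/55; answer 1/55
Part 2: B1 = 1/55; threaded value p + q = 56; d = 13; a(2) = -1*(43) + 3*(13) = -4; iterating: a(2)=-4, a(3)=133, a(4)=-145, a(5)=544, a(6)=-979, a(7)=2611, a(8)=-5548, a(9)=13381, a(10)=-30025, a(11)=70168; answer 70168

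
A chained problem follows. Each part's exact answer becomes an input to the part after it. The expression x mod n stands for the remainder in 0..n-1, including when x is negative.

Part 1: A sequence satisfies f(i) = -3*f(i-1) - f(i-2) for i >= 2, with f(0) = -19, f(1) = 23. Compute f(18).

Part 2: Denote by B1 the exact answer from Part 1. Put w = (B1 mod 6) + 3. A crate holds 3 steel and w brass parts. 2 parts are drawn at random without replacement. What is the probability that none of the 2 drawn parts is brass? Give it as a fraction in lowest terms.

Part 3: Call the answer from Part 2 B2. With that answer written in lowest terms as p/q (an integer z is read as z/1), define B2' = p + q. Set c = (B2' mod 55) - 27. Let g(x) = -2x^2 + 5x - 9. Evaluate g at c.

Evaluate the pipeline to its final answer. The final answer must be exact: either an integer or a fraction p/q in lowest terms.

-826

Part 1: f(2) = -3*(23) - 1*(-19) = -50; iterating: f(2)=-50, f(3)=127, f(4)=-331, f(5)=866, f(6)=-2267, f(7)=5935, f(8)=-15538, f(9)=40679, f(10)=-106499, f(11)=278818, f(12)=-729955, f(13)=1911047, f(14)=-5003186, f(15)=13098511, f(16)=-34292347, f(17)=89778530, f(18)=-235043243; answer -235043243
Part 2: B1 = -235043243; w = 4; total draws C(7,2) = 21; favorable C(3,2) = 3; P = 1/7; answer 1/7
Part 3: B2 = 1/7; threaded value p + q = 8; c = -19; -2*(-19)^2 + 5*(-19)^1 - 9 = (-722) + (-95) + (-9) = -826; answer -826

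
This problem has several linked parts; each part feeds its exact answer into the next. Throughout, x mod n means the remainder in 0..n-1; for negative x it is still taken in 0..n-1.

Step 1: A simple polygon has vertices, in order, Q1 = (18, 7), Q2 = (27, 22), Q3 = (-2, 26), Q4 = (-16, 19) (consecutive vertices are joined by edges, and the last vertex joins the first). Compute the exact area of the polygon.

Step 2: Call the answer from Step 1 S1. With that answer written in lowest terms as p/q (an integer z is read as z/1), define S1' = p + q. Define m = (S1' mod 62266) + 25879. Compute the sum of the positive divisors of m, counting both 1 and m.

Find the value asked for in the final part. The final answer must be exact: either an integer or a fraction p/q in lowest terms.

42552

Step 1: cross terms: (18*22 - 27*7)=207, (27*26 - -2*22)=746, (-2*19 - -16*26)=378, (-16*7 - 18*19)=-454; twice the area = |877| = 877; area = 877/2; answer 877/2
Step 2: S1 = 877/2; threaded value p + q = 879; m = 26758; 26758 = 2 * 17 * 787; sigma = (1 + 2) * (1 + 17) * (1 + 787) = 3 * 18 * 788 = 42552; answer 42552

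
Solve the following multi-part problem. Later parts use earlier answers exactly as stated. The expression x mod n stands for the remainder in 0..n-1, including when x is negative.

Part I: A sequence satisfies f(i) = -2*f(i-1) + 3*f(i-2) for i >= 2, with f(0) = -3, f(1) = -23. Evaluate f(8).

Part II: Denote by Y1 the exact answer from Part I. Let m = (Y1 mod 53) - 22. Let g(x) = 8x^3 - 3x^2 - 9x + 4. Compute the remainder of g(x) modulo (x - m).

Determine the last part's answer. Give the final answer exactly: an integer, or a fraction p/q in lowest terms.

Part I: f(2) = -2*(-23) + 3*(-3) = 37; iterating: f(2)=37, f(3)=-143, f(4)=397, f(5)=-1223, f(6)=3637, f(7)=-10943, f(8)=32797; answer 32797
Part II: Y1 = 32797; m = 21; remainder = value at the root: 8*(21)^3 - 3*(21)^2 - 9*(21)^1 + 4 = (74088) + (-1323) + (-189) + (4) = 72580; answer 72580

72580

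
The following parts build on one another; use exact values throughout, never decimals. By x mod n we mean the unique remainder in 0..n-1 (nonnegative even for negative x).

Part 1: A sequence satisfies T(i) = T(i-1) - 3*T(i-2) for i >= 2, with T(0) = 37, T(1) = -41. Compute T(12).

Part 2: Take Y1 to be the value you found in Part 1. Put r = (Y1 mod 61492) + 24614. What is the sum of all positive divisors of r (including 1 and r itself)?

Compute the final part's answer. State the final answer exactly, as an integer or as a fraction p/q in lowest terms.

Part 1: T(2) = 1*(-41) - 3*(37) = -152; iterating: T(2)=-152, T(3)=-29, T(4)=427, T(5)=514, T(6)=-767, T(7)=-2309, T(8)=-8, T(9)=6919, T(10)=6943, T(11)=-13814, T(12)=-34643; answer -34643
Part 2: Y1 = -34643; r = 51463; 51463 = 53 * 971; sigma = (1 + 53) * (1 + 971) = 54 * 972 = 52488; answer 52488

52488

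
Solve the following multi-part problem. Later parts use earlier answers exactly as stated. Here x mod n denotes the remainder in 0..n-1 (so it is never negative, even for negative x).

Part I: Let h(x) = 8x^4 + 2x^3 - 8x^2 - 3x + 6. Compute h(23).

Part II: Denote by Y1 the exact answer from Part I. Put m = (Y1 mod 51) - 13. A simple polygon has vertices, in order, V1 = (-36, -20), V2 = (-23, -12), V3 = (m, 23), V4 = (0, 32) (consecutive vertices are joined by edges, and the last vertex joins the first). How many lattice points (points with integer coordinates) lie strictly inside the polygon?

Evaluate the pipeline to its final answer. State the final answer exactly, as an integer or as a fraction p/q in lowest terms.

Part I: 8*(23)^4 + 2*(23)^3 - 8*(23)^2 - 3*(23)^1 + 6 = (2238728) + (24334) + (-4232) + (-69) + (6) = 2258767; answer 2258767
Part II: Y1 = 2258767; m = 15; cross terms: (-36*-12 - -23*-20)=-28, (-23*23 - 15*-12)=-349, (15*32 - 0*23)=480, (0*-20 - -36*32)=1152; twice the area = |1255| = 1255; area = 1255/2; boundary points = 1 + 1 + 3 + 4 = 9; strictly interior points = area - boundary/2 + 1 = 624; answer 624

624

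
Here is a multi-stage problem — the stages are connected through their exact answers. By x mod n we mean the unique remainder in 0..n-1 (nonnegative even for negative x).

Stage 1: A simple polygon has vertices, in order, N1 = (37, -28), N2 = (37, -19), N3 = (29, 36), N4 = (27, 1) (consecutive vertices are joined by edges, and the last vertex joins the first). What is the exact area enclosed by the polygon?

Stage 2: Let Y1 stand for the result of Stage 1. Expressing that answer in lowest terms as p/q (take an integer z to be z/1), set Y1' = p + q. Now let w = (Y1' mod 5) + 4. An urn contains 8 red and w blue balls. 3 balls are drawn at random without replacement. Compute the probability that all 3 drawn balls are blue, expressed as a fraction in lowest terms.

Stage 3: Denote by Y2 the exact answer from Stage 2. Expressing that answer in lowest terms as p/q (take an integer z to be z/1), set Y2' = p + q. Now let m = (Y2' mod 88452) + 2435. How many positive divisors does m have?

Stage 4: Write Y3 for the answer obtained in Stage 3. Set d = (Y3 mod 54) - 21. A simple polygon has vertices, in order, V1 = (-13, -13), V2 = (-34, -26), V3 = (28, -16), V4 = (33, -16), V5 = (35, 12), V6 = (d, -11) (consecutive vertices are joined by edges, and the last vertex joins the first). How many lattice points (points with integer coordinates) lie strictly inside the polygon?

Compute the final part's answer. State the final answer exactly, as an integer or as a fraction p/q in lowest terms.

945

Stage 1: cross terms: (37*-19 - 37*-28)=333, (37*36 - 29*-19)=1883, (29*1 - 27*36)=-943, (27*-28 - 37*1)=-793; twice the area = |480| = 480; area = 240; answer 240
Stage 2: Y1 = 240; threaded value p + q = 241; w = 5; total draws C(13,3) = 286; favorable C(5,3) = 10; P = 5/143; answer 5/143
Stage 3: Y2 = 5/143; threaded value p + q = 148; m = 2583; 2583 = 3^2 * 7 * 41; number of divisors = (2+1) * (1+1) * (1+1) = 12; answer 12
Stage 4: Y3 = 12; d = -9; cross terms: (-13*-26 - -34*-13)=-104, (-34*-16 - 28*-26)=1272, (28*-16 - 33*-16)=80, (33*12 - 35*-16)=956, (35*-11 - -9*12)=-277, (-9*-13 - -13*-11)=-26; twice the area = |1901| = 1901; area = 1901/2; boundary points = 1 + 2 + 5 + 2 + 1 + 2 = 13; strictly interior points = area - boundary/2 + 1 = 945; answer 945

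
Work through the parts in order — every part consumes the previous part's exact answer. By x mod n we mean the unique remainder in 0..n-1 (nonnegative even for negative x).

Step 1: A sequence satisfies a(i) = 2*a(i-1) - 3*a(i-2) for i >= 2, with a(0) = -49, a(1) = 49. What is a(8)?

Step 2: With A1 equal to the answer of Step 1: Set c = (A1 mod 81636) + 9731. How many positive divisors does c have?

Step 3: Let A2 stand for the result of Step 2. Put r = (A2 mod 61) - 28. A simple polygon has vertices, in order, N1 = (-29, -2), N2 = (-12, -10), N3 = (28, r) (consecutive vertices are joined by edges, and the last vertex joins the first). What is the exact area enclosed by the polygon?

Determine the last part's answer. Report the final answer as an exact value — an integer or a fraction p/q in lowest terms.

Step 1: a(2) = 2*(49) - 3*(-49) = 245; iterating: a(2)=245, a(3)=343, a(4)=-49, a(5)=-1127, a(6)=-2107, a(7)=-833, a(8)=4655; answer 4655
Step 2: A1 = 4655; c = 14386; 14386 = 2 * 7193; number of divisors = (1+1) * (1+1) = 4; answer 4
Step 3: A2 = 4; r = -24; cross terms: (-29*-10 - -12*-2)=266, (-12*-24 - 28*-10)=568, (28*-2 - -29*-24)=-752; twice the area = |82| = 82; area = 41; answer 41

41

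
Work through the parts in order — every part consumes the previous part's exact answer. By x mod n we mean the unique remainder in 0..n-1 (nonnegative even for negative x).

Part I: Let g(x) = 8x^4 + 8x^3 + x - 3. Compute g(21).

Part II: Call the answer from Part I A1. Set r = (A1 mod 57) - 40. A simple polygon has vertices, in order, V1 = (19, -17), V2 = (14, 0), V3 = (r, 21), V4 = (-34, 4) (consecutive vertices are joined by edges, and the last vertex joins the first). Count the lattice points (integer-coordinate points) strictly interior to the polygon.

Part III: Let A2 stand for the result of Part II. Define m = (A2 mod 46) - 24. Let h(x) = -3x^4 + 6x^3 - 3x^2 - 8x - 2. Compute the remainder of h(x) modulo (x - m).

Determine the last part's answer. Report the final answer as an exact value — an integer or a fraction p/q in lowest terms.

-281054

Part I: 8*(21)^4 + 8*(21)^3 + 1*(21)^1 - 3 = (1555848) + (74088) + (21) + (-3) = 1629954; answer 1629954
Part II: A1 = 1629954; r = -1; cross terms: (19*0 - 14*-17)=238, (14*21 - -1*0)=294, (-1*4 - -34*21)=710, (-34*-17 - 19*4)=502; twice the area = |1744| = 1744; area = 872; boundary points = 1 + 3 + 1 + 1 = 6; strictly interior points = area - boundary/2 + 1 = 870; answer 870
Part III: A2 = 870; m = 18; remainder = value at the root: -3*(18)^4 + 6*(18)^3 - 3*(18)^2 - 8*(18)^1 - 2 = (-314928) + (34992) + (-972) + (-144) + (-2) = -281054; answer -281054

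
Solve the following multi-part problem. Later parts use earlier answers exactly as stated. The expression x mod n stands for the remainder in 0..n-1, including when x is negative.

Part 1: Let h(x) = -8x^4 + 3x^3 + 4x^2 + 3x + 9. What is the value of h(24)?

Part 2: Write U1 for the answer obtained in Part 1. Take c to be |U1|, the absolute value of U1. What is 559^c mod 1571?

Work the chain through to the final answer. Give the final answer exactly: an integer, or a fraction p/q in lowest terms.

399

Part 1: -8*(24)^4 + 3*(24)^3 + 4*(24)^2 + 3*(24)^1 + 9 = (-2654208) + (41472) + (2304) + (72) + (9) = -2610351; answer -2610351
Part 2: U1 = -2610351; c = 2610351; squarings mod 1571: 559^1=559, 559^2=1423, 559^4=1481, 559^8=245, 559^16=327, 559^32=101, 559^64=775, 559^128=503, 559^256=78, 559^512=1371, 559^1024=725, 559^2048=911, 559^4096=433, 559^8192=540, 559^16384=965, 559^32768=1193, 559^65536=1494, 559^131072=1216, 559^262144=345, 559^524288=1200, 559^1048576=964, 559^2097152=835; 559^2610351 = 559^1 * 559^2 * 559^4 * 559^8 * 559^32 * 559^128 * 559^1024 * 559^4096 * 559^16384 * 559^32768 * 559^65536 * 559^131072 * 559^262144 * 559^2097152 = 399 (mod 1571); answer 399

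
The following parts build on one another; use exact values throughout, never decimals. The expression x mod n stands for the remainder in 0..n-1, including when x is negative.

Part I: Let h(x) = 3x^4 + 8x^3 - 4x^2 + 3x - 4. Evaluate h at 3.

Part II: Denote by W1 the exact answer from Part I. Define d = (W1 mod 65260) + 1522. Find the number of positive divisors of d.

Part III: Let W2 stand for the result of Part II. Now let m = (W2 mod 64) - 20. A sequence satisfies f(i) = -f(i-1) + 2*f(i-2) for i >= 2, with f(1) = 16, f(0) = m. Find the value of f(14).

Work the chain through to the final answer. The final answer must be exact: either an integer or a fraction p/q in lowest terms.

-65528

Part I: 3*(3)^4 + 8*(3)^3 - 4*(3)^2 + 3*(3)^1 - 4 = (243) + (216) + (-36) + (9) + (-4) = 428; answer 428
Part II: W1 = 428; d = 1950; 1950 = 2 * 3 * 5^2 * 13; number of divisors = (1+1) * (1+1) * (2+1) * (1+1) = 24; answer 24
Part III: W2 = 24; m = 4; f(2) = -1*(16) + 2*(4) = -8; iterating: f(2)=-8, f(3)=40, f(4)=-56, f(5)=136, f(6)=-248, f(7)=520, f(8)=-1016, f(9)=2056, f(10)=-4088, f(11)=8200, f(12)=-16376, f(13)=32776, f(14)=-65528; answer -65528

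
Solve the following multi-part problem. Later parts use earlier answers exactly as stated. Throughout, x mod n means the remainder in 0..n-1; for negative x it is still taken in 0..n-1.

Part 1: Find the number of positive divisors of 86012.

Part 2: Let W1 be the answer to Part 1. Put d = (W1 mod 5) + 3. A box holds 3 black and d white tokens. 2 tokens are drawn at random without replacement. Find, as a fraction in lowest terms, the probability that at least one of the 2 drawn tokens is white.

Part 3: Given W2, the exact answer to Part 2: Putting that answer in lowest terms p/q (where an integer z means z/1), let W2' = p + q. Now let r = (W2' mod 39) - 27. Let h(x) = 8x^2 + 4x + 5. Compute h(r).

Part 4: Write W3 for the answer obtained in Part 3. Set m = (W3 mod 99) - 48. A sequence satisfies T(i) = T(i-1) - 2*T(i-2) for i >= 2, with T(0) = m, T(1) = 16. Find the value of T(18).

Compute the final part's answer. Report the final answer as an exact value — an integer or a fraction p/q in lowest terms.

Part 1: 86012 = 2^2 * 21503; number of divisors = (2+1) * (1+1) = 6; answer 6
Part 2: W1 = 6; d = 4; total draws C(7,2) = 21; complement C(3,2) = 3; favorable 21 - 3 = 18; P = 6/7; answer 6/7
Part 3: W2 = 6/7; threaded value p + q = 13; r = -14; 8*(-14)^2 + 4*(-14)^1 + 5 = (1568) + (-56) + (5) = 1517; answer 1517
Part 4: W3 = 1517; m = -16; T(2) = 1*(16) - 2*(-16) = 48; iterating: T(2)=48, T(3)=16, T(4)=-80, T(5)=-112, T(6)=48, T(7)=272, T(8)=176, T(9)=-368, T(10)=-720, T(11)=16, T(12)=1456, T(13)=1424, T(14)=-1488, T(15)=-4336, T(16)=-1360, T(17)=7312, T(18)=10032; answer 10032

10032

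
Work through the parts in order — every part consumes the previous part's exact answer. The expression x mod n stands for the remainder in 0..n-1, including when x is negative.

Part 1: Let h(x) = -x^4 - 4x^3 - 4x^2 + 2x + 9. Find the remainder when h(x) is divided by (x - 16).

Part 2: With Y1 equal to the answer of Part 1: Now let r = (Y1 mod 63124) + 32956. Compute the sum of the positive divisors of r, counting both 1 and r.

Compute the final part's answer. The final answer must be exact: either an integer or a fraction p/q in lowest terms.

Part 1: remainder = value at the root: -1*(16)^4 - 4*(16)^3 - 4*(16)^2 + 2*(16)^1 + 9 = (-65536) + (-16384) + (-1024) + (32) + (9) = -82903; answer -82903
Part 2: Y1 = -82903; r = 76301; 76301 = 41 * 1861; sigma = (1 + 41) * (1 + 1861) = 42 * 1862 = 78204; answer 78204

78204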